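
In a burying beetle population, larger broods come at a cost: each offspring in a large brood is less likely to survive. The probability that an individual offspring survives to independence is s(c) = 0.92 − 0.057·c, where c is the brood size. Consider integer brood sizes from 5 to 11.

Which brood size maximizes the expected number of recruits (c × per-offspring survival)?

Expected recruits = c × s(c):
  c=5: 5 × 0.635 = 3.175
  c=6: 6 × 0.578 = 3.468
  c=7: 7 × 0.521 = 3.647
  c=8: 8 × 0.464 = 3.712
  c=9: 9 × 0.407 = 3.663
  c=10: 10 × 0.350 = 3.500
  c=11: 11 × 0.293 = 3.223
Maximum at c = 8 (3.712 recruits).

8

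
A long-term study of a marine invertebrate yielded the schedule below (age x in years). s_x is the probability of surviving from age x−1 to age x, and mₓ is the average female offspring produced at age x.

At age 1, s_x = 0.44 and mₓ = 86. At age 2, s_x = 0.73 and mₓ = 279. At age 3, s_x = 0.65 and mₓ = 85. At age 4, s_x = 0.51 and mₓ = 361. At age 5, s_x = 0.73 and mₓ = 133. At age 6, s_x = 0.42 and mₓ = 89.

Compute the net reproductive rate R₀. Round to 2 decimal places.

196.88

Survivorship from birth: l_x = s_1·s_2·…·s_x.
  l_1 = 0.44000
  l_2 = 0.32120
  l_3 = 0.20878
  l_4 = 0.10648
  l_5 = 0.07773
  l_6 = 0.03265
R₀ = Σ l_x mₓ:
  age 1: 0.44000 × 86 = 37.8400
  age 2: 0.32120 × 279 = 89.6148
  age 3: 0.20878 × 85 = 17.7463
  age 4: 0.10648 × 361 = 38.4393
  age 5: 0.07773 × 133 = 10.3381
  age 6: 0.03265 × 89 = 2.9059
R₀ = 37.8400 + 89.6148 + 17.7463 + 38.4393 + 10.3381 + 2.9059 = 196.8843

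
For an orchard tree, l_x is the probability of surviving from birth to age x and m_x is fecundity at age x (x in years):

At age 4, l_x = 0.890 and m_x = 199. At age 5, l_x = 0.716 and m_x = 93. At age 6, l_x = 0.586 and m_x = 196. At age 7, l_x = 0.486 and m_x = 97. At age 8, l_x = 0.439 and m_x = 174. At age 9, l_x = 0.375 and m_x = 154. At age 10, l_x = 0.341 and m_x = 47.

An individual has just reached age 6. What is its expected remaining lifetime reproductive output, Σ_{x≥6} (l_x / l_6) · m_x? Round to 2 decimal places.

532.70

l_6 = 0.586. Conditional survival from age 6 to x is l_x / l_6.
  x=6: (0.586/0.586) × 196 = 196.0000
  x=7: (0.486/0.586) × 97 = 80.4471
  x=8: (0.439/0.586) × 174 = 130.3515
  x=9: (0.375/0.586) × 154 = 98.5495
  x=10: (0.341/0.586) × 47 = 27.3498
Sum = 196.0000 + 80.4471 + 130.3515 + 98.5495 + 27.3498 = 532.6980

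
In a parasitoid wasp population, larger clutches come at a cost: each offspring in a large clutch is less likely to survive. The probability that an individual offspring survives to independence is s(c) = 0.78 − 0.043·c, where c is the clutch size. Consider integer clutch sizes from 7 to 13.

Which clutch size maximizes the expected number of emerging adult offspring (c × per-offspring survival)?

Expected emerging adult offspring = c × s(c):
  c=7: 7 × 0.479 = 3.353
  c=8: 8 × 0.436 = 3.488
  c=9: 9 × 0.393 = 3.537
  c=10: 10 × 0.350 = 3.500
  c=11: 11 × 0.307 = 3.377
  c=12: 12 × 0.264 = 3.168
  c=13: 13 × 0.221 = 2.873
Maximum at c = 9 (3.537 emerging adult offspring).

9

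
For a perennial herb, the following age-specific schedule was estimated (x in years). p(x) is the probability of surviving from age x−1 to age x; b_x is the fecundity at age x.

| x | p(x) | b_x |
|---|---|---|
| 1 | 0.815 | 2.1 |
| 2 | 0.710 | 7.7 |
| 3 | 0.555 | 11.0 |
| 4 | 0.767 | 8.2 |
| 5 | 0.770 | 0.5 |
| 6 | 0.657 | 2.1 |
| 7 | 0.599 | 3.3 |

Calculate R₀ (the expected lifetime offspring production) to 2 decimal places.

12.32

Survivorship from birth: l_x = p_1·p_2·…·p_x.
  l_1 = 0.81500
  l_2 = 0.57865
  l_3 = 0.32115
  l_4 = 0.24632
  l_5 = 0.18967
  l_6 = 0.12461
  l_7 = 0.07464
R₀ = Σ l_x b_x:
  age 1: 0.81500 × 2.1 = 1.7115
  age 2: 0.57865 × 7.7 = 4.4556
  age 3: 0.32115 × 11.0 = 3.5326
  age 4: 0.24632 × 8.2 = 2.0198
  age 5: 0.18967 × 0.5 = 0.0948
  age 6: 0.12461 × 2.1 = 0.2617
  age 7: 0.07464 × 3.3 = 0.2463
R₀ = 1.7115 + 4.4556 + 3.5326 + 2.0198 + 0.0948 + 0.2617 + 0.2463 = 12.3224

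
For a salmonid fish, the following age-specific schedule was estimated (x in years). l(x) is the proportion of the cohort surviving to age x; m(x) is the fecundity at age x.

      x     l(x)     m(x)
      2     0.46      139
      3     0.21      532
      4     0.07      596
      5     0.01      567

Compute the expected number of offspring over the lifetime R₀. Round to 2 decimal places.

R₀ = Σ l(x) m(x):
  age 2: 0.46 × 139 = 63.9400
  age 3: 0.21 × 532 = 111.7200
  age 4: 0.07 × 596 = 41.7200
  age 5: 0.01 × 567 = 5.6700
R₀ = 63.9400 + 111.7200 + 41.7200 + 5.6700 = 223.0500

223.05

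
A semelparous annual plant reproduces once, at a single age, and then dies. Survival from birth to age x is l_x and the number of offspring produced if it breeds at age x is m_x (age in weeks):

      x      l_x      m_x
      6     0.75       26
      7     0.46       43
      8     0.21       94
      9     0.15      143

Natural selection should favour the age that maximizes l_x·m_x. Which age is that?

9

Expected offspring if breeding at age x = l_x × m_x:
  age 6: 0.75 × 26 = 19.500
  age 7: 0.46 × 43 = 19.780
  age 8: 0.21 × 94 = 19.740
  age 9: 0.15 × 143 = 21.450
Maximum at age 9 (21.450).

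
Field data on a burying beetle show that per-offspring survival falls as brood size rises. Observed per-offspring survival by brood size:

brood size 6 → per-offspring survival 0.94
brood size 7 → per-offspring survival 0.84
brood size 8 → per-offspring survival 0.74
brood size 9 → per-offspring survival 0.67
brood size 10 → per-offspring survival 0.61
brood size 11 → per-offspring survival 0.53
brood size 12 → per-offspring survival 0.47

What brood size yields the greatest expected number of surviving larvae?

10

Expected surviving larvae = c × s(c):
  c=6: 6 × 0.94 = 5.640
  c=7: 7 × 0.84 = 5.880
  c=8: 8 × 0.74 = 5.920
  c=9: 9 × 0.67 = 6.030
  c=10: 10 × 0.61 = 6.100
  c=11: 11 × 0.53 = 5.830
  c=12: 12 × 0.47 = 5.640
Maximum at c = 10 (6.100 surviving larvae).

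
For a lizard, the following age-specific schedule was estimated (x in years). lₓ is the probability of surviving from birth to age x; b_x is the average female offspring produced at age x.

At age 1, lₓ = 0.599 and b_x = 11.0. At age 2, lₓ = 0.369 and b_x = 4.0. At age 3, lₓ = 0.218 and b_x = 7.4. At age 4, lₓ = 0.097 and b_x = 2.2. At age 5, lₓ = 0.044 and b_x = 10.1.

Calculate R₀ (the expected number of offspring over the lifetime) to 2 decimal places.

R₀ = Σ lₓ b_x:
  age 1: 0.599 × 11.0 = 6.5890
  age 2: 0.369 × 4.0 = 1.4760
  age 3: 0.218 × 7.4 = 1.6132
  age 4: 0.097 × 2.2 = 0.2134
  age 5: 0.044 × 10.1 = 0.4444
R₀ = 6.5890 + 1.4760 + 1.6132 + 0.2134 + 0.4444 = 10.3360

10.34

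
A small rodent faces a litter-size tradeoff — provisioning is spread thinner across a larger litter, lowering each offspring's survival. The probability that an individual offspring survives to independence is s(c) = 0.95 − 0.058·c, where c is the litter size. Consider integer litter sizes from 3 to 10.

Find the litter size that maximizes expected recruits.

8

Expected recruits = c × s(c):
  c=3: 3 × 0.776 = 2.328
  c=4: 4 × 0.718 = 2.872
  c=5: 5 × 0.660 = 3.300
  c=6: 6 × 0.602 = 3.612
  c=7: 7 × 0.544 = 3.808
  c=8: 8 × 0.486 = 3.888
  c=9: 9 × 0.428 = 3.852
  c=10: 10 × 0.370 = 3.700
Maximum at c = 8 (3.888 recruits).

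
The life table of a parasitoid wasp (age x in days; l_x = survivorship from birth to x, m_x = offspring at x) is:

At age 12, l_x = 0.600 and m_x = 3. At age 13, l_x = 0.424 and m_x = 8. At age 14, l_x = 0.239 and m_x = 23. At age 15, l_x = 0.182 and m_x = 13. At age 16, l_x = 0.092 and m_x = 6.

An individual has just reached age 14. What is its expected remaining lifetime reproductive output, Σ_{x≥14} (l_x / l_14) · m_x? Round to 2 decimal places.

l_14 = 0.239. Conditional survival from age 14 to x is l_x / l_14.
  x=14: (0.239/0.239) × 23 = 23.0000
  x=15: (0.182/0.239) × 13 = 9.8996
  x=16: (0.092/0.239) × 6 = 2.3096
Sum = 23.0000 + 9.8996 + 2.3096 = 35.2092

35.21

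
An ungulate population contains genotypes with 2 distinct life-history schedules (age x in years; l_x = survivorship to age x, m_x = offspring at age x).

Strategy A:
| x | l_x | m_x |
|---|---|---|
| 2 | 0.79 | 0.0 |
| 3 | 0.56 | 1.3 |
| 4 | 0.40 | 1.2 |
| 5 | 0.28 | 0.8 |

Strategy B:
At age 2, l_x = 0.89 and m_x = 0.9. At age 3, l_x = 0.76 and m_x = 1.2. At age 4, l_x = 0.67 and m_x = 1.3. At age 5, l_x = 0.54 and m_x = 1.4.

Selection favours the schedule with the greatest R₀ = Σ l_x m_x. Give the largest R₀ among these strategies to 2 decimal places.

3.34

Strategy A: R₀ = 0.79×0.0 + 0.56×1.3 + 0.40×1.2 + 0.28×0.8 = 1.4320
Strategy B: R₀ = 0.89×0.9 + 0.76×1.2 + 0.67×1.3 + 0.54×1.4 = 3.3400
Highest R₀: strategy B with 3.3400.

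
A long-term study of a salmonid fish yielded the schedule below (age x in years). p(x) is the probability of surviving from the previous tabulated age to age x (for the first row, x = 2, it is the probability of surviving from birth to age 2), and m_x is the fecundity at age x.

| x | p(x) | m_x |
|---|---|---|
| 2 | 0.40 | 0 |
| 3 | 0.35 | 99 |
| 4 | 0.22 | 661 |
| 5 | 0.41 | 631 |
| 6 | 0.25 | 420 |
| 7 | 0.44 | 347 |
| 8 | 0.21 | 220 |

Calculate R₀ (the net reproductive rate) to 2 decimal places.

44.06

Survivorship from birth: l_x = p_2·p_3·…·p_x.
  l_2 = 0.40000
  l_3 = 0.14000
  l_4 = 0.03080
  l_5 = 0.01263
  l_6 = 0.00316
  l_7 = 0.00139
  l_8 = 0.00029
R₀ = Σ l_x m_x:
  age 2: 0.40000 × 0 = 0.0000
  age 3: 0.14000 × 99 = 13.8600
  age 4: 0.03080 × 661 = 20.3588
  age 5: 0.01263 × 631 = 7.9695
  age 6: 0.00316 × 420 = 1.3272
  age 7: 0.00139 × 347 = 0.4823
  age 8: 0.00029 × 220 = 0.0638
R₀ = 0.0000 + 13.8600 + 20.3588 + 7.9695 + 1.3272 + 0.4823 + 0.0638 = 44.0617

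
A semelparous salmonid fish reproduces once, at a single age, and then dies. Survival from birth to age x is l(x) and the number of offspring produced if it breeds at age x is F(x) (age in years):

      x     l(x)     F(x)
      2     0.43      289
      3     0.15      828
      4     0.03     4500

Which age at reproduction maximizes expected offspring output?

Expected offspring if breeding at age x = l(x) × F(x):
  age 2: 0.43 × 289 = 124.270
  age 3: 0.15 × 828 = 124.200
  age 4: 0.03 × 4500 = 135.000
Maximum at age 4 (135.000).

4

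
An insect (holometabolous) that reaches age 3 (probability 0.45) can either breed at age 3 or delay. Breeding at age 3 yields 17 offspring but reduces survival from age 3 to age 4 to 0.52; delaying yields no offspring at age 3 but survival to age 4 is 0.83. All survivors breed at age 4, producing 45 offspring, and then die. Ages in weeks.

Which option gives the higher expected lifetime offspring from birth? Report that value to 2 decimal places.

breed at age 3: R₀ = 0.45 × (17 + 0.52 × 45) = 0.45 × 40.4000 = 18.1800
delay to age 4: R₀ = 0.45 × (0.83 × 45) = 0.45 × 37.3500 = 16.8075
Higher: breed at age 3 (18.1800).

18.18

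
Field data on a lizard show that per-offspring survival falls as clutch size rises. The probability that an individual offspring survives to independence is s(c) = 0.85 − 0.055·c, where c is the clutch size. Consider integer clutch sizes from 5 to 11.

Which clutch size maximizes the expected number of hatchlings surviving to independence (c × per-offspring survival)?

8

Expected hatchlings surviving to independence = c × s(c):
  c=5: 5 × 0.575 = 2.875
  c=6: 6 × 0.520 = 3.120
  c=7: 7 × 0.465 = 3.255
  c=8: 8 × 0.410 = 3.280
  c=9: 9 × 0.355 = 3.195
  c=10: 10 × 0.300 = 3.000
  c=11: 11 × 0.245 = 2.695
Maximum at c = 8 (3.280 hatchlings surviving to independence).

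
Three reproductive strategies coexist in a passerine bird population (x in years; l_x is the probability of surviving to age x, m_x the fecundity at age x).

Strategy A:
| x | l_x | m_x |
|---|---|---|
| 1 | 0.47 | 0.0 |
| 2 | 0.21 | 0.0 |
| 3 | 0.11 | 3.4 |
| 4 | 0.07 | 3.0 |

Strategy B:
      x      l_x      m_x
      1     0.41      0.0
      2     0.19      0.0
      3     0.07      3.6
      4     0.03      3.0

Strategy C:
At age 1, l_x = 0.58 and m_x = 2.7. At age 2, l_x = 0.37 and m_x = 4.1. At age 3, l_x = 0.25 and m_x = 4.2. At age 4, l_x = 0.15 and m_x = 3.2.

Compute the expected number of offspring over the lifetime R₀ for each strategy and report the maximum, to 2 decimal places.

4.61

Strategy A: R₀ = 0.47×0.0 + 0.21×0.0 + 0.11×3.4 + 0.07×3.0 = 0.5840
Strategy B: R₀ = 0.41×0.0 + 0.19×0.0 + 0.07×3.6 + 0.03×3.0 = 0.3420
Strategy C: R₀ = 0.58×2.7 + 0.37×4.1 + 0.25×4.2 + 0.15×3.2 = 4.6130
Highest R₀: strategy C with 4.6130.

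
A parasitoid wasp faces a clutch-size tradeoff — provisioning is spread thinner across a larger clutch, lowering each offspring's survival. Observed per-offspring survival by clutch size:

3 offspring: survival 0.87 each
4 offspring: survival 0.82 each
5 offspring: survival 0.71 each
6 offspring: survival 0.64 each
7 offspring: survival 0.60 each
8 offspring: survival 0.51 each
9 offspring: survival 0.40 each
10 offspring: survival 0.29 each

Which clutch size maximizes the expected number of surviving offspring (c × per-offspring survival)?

Expected surviving offspring = c × s(c):
  c=3: 3 × 0.87 = 2.610
  c=4: 4 × 0.82 = 3.280
  c=5: 5 × 0.71 = 3.550
  c=6: 6 × 0.64 = 3.840
  c=7: 7 × 0.60 = 4.200
  c=8: 8 × 0.51 = 4.080
  c=9: 9 × 0.40 = 3.600
  c=10: 10 × 0.29 = 2.900
Maximum at c = 7 (4.200 surviving offspring).

7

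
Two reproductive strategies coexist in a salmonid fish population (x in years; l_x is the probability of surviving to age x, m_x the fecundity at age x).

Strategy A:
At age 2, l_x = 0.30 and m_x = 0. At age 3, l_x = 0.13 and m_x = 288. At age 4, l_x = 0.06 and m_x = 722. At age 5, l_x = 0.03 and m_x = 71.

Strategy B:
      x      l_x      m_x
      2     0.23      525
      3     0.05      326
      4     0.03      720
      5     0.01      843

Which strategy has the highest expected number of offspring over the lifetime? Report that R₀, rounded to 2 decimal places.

167.08

Strategy A: R₀ = 0.30×0 + 0.13×288 + 0.06×722 + 0.03×71 = 82.8900
Strategy B: R₀ = 0.23×525 + 0.05×326 + 0.03×720 + 0.01×843 = 167.0800
Highest R₀: strategy B with 167.0800.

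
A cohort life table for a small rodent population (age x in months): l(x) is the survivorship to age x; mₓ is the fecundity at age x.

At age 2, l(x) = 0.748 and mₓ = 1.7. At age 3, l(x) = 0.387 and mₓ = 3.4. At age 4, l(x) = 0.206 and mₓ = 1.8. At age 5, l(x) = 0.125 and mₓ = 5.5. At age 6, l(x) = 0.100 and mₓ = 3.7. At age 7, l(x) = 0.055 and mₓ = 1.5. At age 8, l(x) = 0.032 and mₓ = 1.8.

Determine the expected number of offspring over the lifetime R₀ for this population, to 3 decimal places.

R₀ = Σ l(x) mₓ:
  age 2: 0.748 × 1.7 = 1.2716
  age 3: 0.387 × 3.4 = 1.3158
  age 4: 0.206 × 1.8 = 0.3708
  age 5: 0.125 × 5.5 = 0.6875
  age 6: 0.100 × 3.7 = 0.3700
  age 7: 0.055 × 1.5 = 0.0825
  age 8: 0.032 × 1.8 = 0.0576
R₀ = 1.2716 + 1.3158 + 0.3708 + 0.6875 + 0.3700 + 0.0825 + 0.0576 = 4.1558

4.156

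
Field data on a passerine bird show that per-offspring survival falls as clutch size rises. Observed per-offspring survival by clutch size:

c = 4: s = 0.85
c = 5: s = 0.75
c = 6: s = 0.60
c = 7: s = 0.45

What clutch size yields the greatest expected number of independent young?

5

Expected independent young = c × s(c):
  c=4: 4 × 0.85 = 3.400
  c=5: 5 × 0.75 = 3.750
  c=6: 6 × 0.60 = 3.600
  c=7: 7 × 0.45 = 3.150
Maximum at c = 5 (3.750 independent young).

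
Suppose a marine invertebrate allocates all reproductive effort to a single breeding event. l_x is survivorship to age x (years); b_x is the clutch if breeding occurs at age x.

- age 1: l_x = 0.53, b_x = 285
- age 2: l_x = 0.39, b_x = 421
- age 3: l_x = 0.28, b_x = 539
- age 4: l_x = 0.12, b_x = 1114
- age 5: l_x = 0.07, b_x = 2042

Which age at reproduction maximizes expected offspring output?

Expected offspring if breeding at age x = l_x × b_x:
  age 1: 0.53 × 285 = 151.050
  age 2: 0.39 × 421 = 164.190
  age 3: 0.28 × 539 = 150.920
  age 4: 0.12 × 1114 = 133.680
  age 5: 0.07 × 2042 = 142.940
Maximum at age 2 (164.190).

2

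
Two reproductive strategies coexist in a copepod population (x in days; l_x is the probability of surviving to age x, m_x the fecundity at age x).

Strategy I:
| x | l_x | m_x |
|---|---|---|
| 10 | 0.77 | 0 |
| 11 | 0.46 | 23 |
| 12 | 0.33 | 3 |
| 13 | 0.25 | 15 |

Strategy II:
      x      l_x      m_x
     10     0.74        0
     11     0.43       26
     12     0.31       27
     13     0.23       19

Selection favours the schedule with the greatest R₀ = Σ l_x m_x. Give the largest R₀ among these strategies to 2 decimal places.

23.92

Strategy I: R₀ = 0.77×0 + 0.46×23 + 0.33×3 + 0.25×15 = 15.3200
Strategy II: R₀ = 0.74×0 + 0.43×26 + 0.31×27 + 0.23×19 = 23.9200
Highest R₀: strategy II with 23.9200.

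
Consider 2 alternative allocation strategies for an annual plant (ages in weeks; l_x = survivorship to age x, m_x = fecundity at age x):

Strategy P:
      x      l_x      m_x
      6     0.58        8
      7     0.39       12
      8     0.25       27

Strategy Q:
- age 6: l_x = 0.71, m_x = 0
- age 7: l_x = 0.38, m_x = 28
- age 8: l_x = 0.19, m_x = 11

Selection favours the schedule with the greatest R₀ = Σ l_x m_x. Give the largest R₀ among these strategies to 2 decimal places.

Strategy P: R₀ = 0.58×8 + 0.39×12 + 0.25×27 = 16.0700
Strategy Q: R₀ = 0.71×0 + 0.38×28 + 0.19×11 = 12.7300
Highest R₀: strategy P with 16.0700.

16.07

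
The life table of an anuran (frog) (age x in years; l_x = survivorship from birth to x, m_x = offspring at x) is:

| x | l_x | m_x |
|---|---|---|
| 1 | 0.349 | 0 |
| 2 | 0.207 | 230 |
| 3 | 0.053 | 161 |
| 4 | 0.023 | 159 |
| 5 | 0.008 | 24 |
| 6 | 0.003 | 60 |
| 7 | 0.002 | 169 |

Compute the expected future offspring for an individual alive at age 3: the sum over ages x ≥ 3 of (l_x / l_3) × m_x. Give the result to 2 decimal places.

243.40

l_3 = 0.053. Conditional survival from age 3 to x is l_x / l_3.
  x=3: (0.053/0.053) × 161 = 161.0000
  x=4: (0.023/0.053) × 159 = 69.0000
  x=5: (0.008/0.053) × 24 = 3.6226
  x=6: (0.003/0.053) × 60 = 3.3962
  x=7: (0.002/0.053) × 169 = 6.3774
Sum = 161.0000 + 69.0000 + 3.6226 + 3.3962 + 6.3774 = 243.3962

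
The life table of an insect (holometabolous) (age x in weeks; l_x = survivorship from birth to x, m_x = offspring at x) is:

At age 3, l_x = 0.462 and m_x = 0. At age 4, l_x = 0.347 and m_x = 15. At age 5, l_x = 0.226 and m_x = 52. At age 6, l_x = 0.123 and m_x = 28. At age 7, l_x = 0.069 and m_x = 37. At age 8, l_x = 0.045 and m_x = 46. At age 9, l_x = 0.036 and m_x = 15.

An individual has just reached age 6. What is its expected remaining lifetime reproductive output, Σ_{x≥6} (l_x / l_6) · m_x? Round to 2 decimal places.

69.98

l_6 = 0.123. Conditional survival from age 6 to x is l_x / l_6.
  x=6: (0.123/0.123) × 28 = 28.0000
  x=7: (0.069/0.123) × 37 = 20.7561
  x=8: (0.045/0.123) × 46 = 16.8293
  x=9: (0.036/0.123) × 15 = 4.3902
Sum = 28.0000 + 20.7561 + 16.8293 + 4.3902 = 69.9756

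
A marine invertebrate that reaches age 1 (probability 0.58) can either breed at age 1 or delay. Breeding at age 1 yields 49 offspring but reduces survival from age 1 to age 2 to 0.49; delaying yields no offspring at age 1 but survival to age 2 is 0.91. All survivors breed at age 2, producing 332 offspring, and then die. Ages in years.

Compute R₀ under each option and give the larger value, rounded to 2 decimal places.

175.23

breed at age 1: R₀ = 0.58 × (49 + 0.49 × 332) = 0.58 × 211.6800 = 122.7744
delay to age 2: R₀ = 0.58 × (0.91 × 332) = 0.58 × 302.1200 = 175.2296
Higher: delay to age 2 (175.2296).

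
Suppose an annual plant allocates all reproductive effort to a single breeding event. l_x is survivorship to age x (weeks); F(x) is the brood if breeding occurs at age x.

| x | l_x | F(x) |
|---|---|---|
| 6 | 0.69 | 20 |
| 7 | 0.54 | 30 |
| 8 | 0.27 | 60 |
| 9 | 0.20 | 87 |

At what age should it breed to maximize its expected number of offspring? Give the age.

Expected offspring if breeding at age x = l_x × F(x):
  age 6: 0.69 × 20 = 13.800
  age 7: 0.54 × 30 = 16.200
  age 8: 0.27 × 60 = 16.200
  age 9: 0.20 × 87 = 17.400
Maximum at age 9 (17.400).

9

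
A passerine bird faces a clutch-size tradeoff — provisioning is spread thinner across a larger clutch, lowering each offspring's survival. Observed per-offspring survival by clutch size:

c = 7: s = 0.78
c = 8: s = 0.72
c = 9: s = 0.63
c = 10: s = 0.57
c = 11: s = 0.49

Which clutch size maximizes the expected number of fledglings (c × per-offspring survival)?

8

Expected fledglings = c × s(c):
  c=7: 7 × 0.78 = 5.460
  c=8: 8 × 0.72 = 5.760
  c=9: 9 × 0.63 = 5.670
  c=10: 10 × 0.57 = 5.700
  c=11: 11 × 0.49 = 5.390
Maximum at c = 8 (5.760 fledglings).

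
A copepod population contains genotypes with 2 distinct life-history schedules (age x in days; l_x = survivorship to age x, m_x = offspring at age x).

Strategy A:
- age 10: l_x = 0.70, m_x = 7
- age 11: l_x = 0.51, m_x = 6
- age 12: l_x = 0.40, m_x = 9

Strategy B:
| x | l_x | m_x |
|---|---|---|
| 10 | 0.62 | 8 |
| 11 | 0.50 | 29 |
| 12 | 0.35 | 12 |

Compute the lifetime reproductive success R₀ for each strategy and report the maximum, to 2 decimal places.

23.66

Strategy A: R₀ = 0.70×7 + 0.51×6 + 0.40×9 = 11.5600
Strategy B: R₀ = 0.62×8 + 0.50×29 + 0.35×12 = 23.6600
Highest R₀: strategy B with 23.6600.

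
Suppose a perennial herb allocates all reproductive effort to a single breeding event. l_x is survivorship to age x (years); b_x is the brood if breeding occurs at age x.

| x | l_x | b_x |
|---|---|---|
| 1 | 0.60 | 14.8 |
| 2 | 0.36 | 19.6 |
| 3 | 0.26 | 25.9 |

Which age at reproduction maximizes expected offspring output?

1

Expected offspring if breeding at age x = l_x × b_x:
  age 1: 0.60 × 14.8 = 8.880
  age 2: 0.36 × 19.6 = 7.056
  age 3: 0.26 × 25.9 = 6.734
Maximum at age 1 (8.880).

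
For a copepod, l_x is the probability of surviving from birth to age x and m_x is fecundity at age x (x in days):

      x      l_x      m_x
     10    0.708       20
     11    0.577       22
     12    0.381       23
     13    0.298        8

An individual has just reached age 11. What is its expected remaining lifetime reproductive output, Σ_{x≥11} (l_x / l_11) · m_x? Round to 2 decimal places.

l_11 = 0.577. Conditional survival from age 11 to x is l_x / l_11.
  x=11: (0.577/0.577) × 22 = 22.0000
  x=12: (0.381/0.577) × 23 = 15.1872
  x=13: (0.298/0.577) × 8 = 4.1317
Sum = 22.0000 + 15.1872 + 4.1317 = 41.3189

41.32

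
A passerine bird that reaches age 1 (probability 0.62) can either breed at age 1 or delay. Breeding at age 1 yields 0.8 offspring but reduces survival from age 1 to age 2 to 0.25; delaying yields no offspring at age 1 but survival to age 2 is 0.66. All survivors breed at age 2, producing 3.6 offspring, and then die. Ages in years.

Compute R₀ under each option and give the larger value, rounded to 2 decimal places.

1.47

breed at age 1: R₀ = 0.62 × (0.8 + 0.25 × 3.6) = 0.62 × 1.7000 = 1.0540
delay to age 2: R₀ = 0.62 × (0.66 × 3.6) = 0.62 × 2.3760 = 1.4731
Higher: delay to age 2 (1.4731).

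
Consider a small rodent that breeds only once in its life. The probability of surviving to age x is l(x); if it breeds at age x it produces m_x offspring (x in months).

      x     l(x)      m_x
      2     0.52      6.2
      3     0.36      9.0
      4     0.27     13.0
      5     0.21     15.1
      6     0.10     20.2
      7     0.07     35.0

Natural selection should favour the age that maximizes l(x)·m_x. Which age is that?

4

Expected offspring if breeding at age x = l(x) × m_x:
  age 2: 0.52 × 6.2 = 3.224
  age 3: 0.36 × 9.0 = 3.240
  age 4: 0.27 × 13.0 = 3.510
  age 5: 0.21 × 15.1 = 3.171
  age 6: 0.10 × 20.2 = 2.020
  age 7: 0.07 × 35.0 = 2.450
Maximum at age 4 (3.510).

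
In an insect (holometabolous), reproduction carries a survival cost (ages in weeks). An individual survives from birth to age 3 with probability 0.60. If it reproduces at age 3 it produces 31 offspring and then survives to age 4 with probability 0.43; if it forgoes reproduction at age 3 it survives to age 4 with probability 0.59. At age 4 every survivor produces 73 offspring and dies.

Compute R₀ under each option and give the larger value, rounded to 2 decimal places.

37.43

breed at age 3: R₀ = 0.60 × (31 + 0.43 × 73) = 0.60 × 62.3900 = 37.4340
delay to age 4: R₀ = 0.60 × (0.59 × 73) = 0.60 × 43.0700 = 25.8420
Higher: breed at age 3 (37.4340).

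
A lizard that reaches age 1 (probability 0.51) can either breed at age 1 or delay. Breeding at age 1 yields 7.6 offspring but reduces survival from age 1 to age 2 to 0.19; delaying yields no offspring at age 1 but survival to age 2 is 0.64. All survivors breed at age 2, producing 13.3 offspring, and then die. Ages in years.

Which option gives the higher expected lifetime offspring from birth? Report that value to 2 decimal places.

5.16

breed at age 1: R₀ = 0.51 × (7.6 + 0.19 × 13.3) = 0.51 × 10.1270 = 5.1648
delay to age 2: R₀ = 0.51 × (0.64 × 13.3) = 0.51 × 8.5120 = 4.3411
Higher: breed at age 1 (5.1648).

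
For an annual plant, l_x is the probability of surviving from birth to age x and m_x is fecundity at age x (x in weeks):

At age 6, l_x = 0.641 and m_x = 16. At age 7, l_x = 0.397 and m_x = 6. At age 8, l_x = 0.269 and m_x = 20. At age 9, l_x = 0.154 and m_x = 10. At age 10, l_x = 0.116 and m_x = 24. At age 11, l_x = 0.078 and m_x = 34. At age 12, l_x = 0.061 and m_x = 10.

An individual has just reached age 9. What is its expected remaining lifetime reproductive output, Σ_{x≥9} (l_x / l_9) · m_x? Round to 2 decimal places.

l_9 = 0.154. Conditional survival from age 9 to x is l_x / l_9.
  x=9: (0.154/0.154) × 10 = 10.0000
  x=10: (0.116/0.154) × 24 = 18.0779
  x=11: (0.078/0.154) × 34 = 17.2208
  x=12: (0.061/0.154) × 10 = 3.9610
Sum = 10.0000 + 18.0779 + 17.2208 + 3.9610 = 49.2597

49.26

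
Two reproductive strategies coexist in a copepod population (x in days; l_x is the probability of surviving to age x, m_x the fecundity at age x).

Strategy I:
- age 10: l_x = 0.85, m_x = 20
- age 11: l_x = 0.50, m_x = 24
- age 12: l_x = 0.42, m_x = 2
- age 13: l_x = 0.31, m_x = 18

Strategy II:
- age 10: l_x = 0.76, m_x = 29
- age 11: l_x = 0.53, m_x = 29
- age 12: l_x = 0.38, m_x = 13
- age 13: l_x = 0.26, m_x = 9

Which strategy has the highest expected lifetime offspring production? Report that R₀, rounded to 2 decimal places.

Strategy I: R₀ = 0.85×20 + 0.50×24 + 0.42×2 + 0.31×18 = 35.4200
Strategy II: R₀ = 0.76×29 + 0.53×29 + 0.38×13 + 0.26×9 = 44.6900
Highest R₀: strategy II with 44.6900.

44.69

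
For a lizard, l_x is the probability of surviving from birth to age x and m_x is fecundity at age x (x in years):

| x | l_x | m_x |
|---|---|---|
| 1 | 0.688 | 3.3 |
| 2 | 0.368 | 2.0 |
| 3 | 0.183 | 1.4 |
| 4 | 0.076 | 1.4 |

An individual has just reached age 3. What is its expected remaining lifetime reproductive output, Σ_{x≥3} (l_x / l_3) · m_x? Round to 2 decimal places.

l_3 = 0.183. Conditional survival from age 3 to x is l_x / l_3.
  x=3: (0.183/0.183) × 1.4 = 1.4000
  x=4: (0.076/0.183) × 1.4 = 0.5814
Sum = 1.4000 + 0.5814 = 1.9814

1.98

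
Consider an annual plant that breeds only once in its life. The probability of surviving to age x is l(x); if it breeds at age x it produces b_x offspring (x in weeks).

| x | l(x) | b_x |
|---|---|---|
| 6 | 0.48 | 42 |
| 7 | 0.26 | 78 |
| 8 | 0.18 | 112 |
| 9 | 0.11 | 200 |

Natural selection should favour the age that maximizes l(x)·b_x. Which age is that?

9

Expected offspring if breeding at age x = l(x) × b_x:
  age 6: 0.48 × 42 = 20.160
  age 7: 0.26 × 78 = 20.280
  age 8: 0.18 × 112 = 20.160
  age 9: 0.11 × 200 = 22.000
Maximum at age 9 (22.000).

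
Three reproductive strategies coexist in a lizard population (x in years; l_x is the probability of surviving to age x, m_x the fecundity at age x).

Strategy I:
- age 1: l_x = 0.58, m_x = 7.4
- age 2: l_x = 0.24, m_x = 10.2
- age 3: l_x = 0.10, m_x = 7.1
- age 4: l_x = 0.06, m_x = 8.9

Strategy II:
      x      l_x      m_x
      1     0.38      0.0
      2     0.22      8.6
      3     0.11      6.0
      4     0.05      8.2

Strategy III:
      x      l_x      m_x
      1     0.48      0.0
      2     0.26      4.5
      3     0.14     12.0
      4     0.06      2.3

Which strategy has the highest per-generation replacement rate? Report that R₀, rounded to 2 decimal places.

7.98

Strategy I: R₀ = 0.58×7.4 + 0.24×10.2 + 0.10×7.1 + 0.06×8.9 = 7.9840
Strategy II: R₀ = 0.38×0.0 + 0.22×8.6 + 0.11×6.0 + 0.05×8.2 = 2.9620
Strategy III: R₀ = 0.48×0.0 + 0.26×4.5 + 0.14×12.0 + 0.06×2.3 = 2.9880
Highest R₀: strategy I with 7.9840.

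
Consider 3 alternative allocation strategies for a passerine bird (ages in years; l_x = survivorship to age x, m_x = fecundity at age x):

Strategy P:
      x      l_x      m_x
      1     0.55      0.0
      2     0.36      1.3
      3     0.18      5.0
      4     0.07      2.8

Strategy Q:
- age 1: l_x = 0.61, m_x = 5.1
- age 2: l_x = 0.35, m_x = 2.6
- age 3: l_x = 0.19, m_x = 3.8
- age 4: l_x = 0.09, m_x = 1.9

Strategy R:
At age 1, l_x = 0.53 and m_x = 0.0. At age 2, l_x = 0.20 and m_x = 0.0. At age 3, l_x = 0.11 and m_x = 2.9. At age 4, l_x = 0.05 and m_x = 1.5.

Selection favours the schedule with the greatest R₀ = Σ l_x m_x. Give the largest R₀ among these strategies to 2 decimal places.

4.91

Strategy P: R₀ = 0.55×0.0 + 0.36×1.3 + 0.18×5.0 + 0.07×2.8 = 1.5640
Strategy Q: R₀ = 0.61×5.1 + 0.35×2.6 + 0.19×3.8 + 0.09×1.9 = 4.9140
Strategy R: R₀ = 0.53×0.0 + 0.20×0.0 + 0.11×2.9 + 0.05×1.5 = 0.3940
Highest R₀: strategy Q with 4.9140.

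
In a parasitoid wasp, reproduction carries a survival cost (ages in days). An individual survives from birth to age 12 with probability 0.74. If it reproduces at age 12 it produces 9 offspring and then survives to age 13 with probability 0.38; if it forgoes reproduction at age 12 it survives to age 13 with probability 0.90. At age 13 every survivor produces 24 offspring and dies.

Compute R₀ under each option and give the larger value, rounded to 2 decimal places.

breed at age 12: R₀ = 0.74 × (9 + 0.38 × 24) = 0.74 × 18.1200 = 13.4088
delay to age 13: R₀ = 0.74 × (0.90 × 24) = 0.74 × 21.6000 = 15.9840
Higher: delay to age 13 (15.9840).

15.98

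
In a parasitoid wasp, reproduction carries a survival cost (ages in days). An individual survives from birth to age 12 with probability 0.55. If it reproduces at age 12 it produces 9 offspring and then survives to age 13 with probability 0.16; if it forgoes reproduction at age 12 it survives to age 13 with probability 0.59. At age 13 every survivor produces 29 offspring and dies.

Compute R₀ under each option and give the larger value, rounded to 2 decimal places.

breed at age 12: R₀ = 0.55 × (9 + 0.16 × 29) = 0.55 × 13.6400 = 7.5020
delay to age 13: R₀ = 0.55 × (0.59 × 29) = 0.55 × 17.1100 = 9.4105
Higher: delay to age 13 (9.4105).

9.41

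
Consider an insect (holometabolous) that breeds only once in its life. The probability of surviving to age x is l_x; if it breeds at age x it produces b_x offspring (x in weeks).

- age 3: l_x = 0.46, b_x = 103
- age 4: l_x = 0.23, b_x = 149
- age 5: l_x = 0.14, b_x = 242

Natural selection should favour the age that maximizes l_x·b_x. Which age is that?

Expected offspring if breeding at age x = l_x × b_x:
  age 3: 0.46 × 103 = 47.380
  age 4: 0.23 × 149 = 34.270
  age 5: 0.14 × 242 = 33.880
Maximum at age 3 (47.380).

3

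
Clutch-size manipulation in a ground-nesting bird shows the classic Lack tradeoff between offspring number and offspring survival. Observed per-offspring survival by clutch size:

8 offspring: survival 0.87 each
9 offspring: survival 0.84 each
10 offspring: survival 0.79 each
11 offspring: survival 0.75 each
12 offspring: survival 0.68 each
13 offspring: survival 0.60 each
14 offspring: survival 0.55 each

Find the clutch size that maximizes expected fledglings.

11

Expected fledglings = c × s(c):
  c=8: 8 × 0.87 = 6.960
  c=9: 9 × 0.84 = 7.560
  c=10: 10 × 0.79 = 7.900
  c=11: 11 × 0.75 = 8.250
  c=12: 12 × 0.68 = 8.160
  c=13: 13 × 0.60 = 7.800
  c=14: 14 × 0.55 = 7.700
Maximum at c = 11 (8.250 fledglings).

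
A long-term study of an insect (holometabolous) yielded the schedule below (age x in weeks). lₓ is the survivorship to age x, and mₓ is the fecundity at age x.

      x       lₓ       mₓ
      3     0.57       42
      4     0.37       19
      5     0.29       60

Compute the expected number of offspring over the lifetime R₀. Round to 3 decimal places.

R₀ = Σ lₓ mₓ:
  age 3: 0.57 × 42 = 23.9400
  age 4: 0.37 × 19 = 7.0300
  age 5: 0.29 × 60 = 17.4000
R₀ = 23.9400 + 7.0300 + 17.4000 = 48.3700

48.370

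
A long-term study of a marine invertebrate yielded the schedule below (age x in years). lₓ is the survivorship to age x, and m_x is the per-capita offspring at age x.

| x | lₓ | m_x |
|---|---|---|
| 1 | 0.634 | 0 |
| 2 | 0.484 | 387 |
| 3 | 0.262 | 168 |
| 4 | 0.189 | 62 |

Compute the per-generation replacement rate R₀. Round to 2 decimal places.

243.04

R₀ = Σ lₓ m_x:
  age 1: 0.634 × 0 = 0.0000
  age 2: 0.484 × 387 = 187.3080
  age 3: 0.262 × 168 = 44.0160
  age 4: 0.189 × 62 = 11.7180
R₀ = 0.0000 + 187.3080 + 44.0160 + 11.7180 = 243.0420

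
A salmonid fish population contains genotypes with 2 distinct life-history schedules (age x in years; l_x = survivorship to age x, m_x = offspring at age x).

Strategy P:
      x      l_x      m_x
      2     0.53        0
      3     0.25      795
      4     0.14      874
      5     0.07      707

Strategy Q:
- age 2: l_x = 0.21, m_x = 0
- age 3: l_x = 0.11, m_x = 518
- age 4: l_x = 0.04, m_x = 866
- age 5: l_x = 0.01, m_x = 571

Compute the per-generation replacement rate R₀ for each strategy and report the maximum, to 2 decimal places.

370.60

Strategy P: R₀ = 0.53×0 + 0.25×795 + 0.14×874 + 0.07×707 = 370.6000
Strategy Q: R₀ = 0.21×0 + 0.11×518 + 0.04×866 + 0.01×571 = 97.3300
Highest R₀: strategy P with 370.6000.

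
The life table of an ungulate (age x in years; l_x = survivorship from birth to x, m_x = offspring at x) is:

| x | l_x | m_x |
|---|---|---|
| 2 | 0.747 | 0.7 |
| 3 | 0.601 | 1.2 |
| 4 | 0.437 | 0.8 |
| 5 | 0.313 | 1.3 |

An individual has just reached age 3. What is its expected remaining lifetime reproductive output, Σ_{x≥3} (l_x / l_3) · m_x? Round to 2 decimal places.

2.46

l_3 = 0.601. Conditional survival from age 3 to x is l_x / l_3.
  x=3: (0.601/0.601) × 1.2 = 1.2000
  x=4: (0.437/0.601) × 0.8 = 0.5817
  x=5: (0.313/0.601) × 1.3 = 0.6770
Sum = 1.2000 + 0.5817 + 0.6770 = 2.4587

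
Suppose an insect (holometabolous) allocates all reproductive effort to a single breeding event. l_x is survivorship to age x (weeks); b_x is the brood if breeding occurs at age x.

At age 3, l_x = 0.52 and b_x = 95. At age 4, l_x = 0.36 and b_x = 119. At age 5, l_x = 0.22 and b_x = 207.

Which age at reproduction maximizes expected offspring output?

3

Expected offspring if breeding at age x = l_x × b_x:
  age 3: 0.52 × 95 = 49.400
  age 4: 0.36 × 119 = 42.840
  age 5: 0.22 × 207 = 45.540
Maximum at age 3 (49.400).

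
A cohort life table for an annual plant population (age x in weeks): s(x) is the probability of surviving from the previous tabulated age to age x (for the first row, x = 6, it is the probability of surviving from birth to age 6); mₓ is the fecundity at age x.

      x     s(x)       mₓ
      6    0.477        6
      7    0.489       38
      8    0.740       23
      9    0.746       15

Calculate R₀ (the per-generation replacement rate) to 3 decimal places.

Survivorship from birth: l_x = s_6·s_7·…·s_x.
  l_6 = 0.47700
  l_7 = 0.23325
  l_8 = 0.17261
  l_9 = 0.12876
R₀ = Σ l_x mₓ:
  age 6: 0.47700 × 6 = 2.8620
  age 7: 0.23325 × 38 = 8.8635
  age 8: 0.17261 × 23 = 3.9700
  age 9: 0.12876 × 15 = 1.9314
R₀ = 2.8620 + 8.8635 + 3.9700 + 1.9314 = 17.6269

17.627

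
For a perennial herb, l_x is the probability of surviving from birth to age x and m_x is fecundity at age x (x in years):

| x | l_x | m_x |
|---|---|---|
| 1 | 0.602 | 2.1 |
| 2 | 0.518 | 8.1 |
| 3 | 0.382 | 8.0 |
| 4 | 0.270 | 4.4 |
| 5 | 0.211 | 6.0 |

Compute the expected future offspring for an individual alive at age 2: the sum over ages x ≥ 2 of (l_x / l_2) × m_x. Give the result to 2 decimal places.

18.74

l_2 = 0.518. Conditional survival from age 2 to x is l_x / l_2.
  x=2: (0.518/0.518) × 8.1 = 8.1000
  x=3: (0.382/0.518) × 8.0 = 5.8996
  x=4: (0.270/0.518) × 4.4 = 2.2934
  x=5: (0.211/0.518) × 6.0 = 2.4440
Sum = 8.1000 + 5.8996 + 2.2934 + 2.4440 = 18.7371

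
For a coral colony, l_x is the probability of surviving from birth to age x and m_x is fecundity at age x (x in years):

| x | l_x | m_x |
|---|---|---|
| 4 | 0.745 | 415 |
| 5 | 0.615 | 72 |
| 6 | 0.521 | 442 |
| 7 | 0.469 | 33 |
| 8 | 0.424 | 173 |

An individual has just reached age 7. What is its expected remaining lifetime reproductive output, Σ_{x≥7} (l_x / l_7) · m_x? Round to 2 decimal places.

l_7 = 0.469. Conditional survival from age 7 to x is l_x / l_7.
  x=7: (0.469/0.469) × 33 = 33.0000
  x=8: (0.424/0.469) × 173 = 156.4009
Sum = 33.0000 + 156.4009 = 189.4009

189.40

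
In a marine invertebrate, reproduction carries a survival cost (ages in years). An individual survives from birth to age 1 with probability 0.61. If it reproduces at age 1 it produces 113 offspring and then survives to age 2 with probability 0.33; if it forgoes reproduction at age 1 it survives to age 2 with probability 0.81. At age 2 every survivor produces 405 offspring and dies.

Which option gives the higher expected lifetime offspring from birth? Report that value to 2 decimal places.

200.11

breed at age 1: R₀ = 0.61 × (113 + 0.33 × 405) = 0.61 × 246.6500 = 150.4565
delay to age 2: R₀ = 0.61 × (0.81 × 405) = 0.61 × 328.0500 = 200.1105
Higher: delay to age 2 (200.1105).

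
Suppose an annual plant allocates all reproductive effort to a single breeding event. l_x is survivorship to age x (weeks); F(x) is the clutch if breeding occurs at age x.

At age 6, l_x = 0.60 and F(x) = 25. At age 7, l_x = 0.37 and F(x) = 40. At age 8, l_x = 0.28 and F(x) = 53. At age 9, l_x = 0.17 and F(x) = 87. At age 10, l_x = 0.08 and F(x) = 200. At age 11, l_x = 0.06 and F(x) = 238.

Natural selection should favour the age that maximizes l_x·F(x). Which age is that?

Expected offspring if breeding at age x = l_x × F(x):
  age 6: 0.60 × 25 = 15.000
  age 7: 0.37 × 40 = 14.800
  age 8: 0.28 × 53 = 14.840
  age 9: 0.17 × 87 = 14.790
  age 10: 0.08 × 200 = 16.000
  age 11: 0.06 × 238 = 14.280
Maximum at age 10 (16.000).

10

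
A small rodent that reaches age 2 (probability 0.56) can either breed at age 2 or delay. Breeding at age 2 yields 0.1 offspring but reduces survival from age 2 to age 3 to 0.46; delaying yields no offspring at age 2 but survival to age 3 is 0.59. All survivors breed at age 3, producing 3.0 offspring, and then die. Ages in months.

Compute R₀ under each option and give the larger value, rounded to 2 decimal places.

breed at age 2: R₀ = 0.56 × (0.1 + 0.46 × 3.0) = 0.56 × 1.4800 = 0.8288
delay to age 3: R₀ = 0.56 × (0.59 × 3.0) = 0.56 × 1.7700 = 0.9912
Higher: delay to age 3 (0.9912).

0.99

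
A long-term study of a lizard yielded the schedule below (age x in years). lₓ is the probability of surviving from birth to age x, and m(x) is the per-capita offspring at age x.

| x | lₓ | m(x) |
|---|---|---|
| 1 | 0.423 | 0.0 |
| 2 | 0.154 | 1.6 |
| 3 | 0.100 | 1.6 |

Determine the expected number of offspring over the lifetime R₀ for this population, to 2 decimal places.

0.41

R₀ = Σ lₓ m(x):
  age 1: 0.423 × 0.0 = 0.0000
  age 2: 0.154 × 1.6 = 0.2464
  age 3: 0.100 × 1.6 = 0.1600
R₀ = 0.0000 + 0.2464 + 0.1600 = 0.4064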